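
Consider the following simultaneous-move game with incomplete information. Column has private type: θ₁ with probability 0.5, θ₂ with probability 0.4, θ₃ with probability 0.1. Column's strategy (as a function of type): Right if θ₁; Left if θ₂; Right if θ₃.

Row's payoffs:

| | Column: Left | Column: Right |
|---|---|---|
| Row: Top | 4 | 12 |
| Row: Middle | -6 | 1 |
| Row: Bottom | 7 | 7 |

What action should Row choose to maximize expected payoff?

Top

E[Top] = 0.5·(12) + 0.4·(4) + 0.1·(12) = 8.8
E[Middle] = 0.5·(1) + 0.4·(-6) + 0.1·(1) = -1.8
E[Bottom] = 0.5·(7) + 0.4·(7) + 0.1·(7) = 7
Best response: Top (8.8 is the largest).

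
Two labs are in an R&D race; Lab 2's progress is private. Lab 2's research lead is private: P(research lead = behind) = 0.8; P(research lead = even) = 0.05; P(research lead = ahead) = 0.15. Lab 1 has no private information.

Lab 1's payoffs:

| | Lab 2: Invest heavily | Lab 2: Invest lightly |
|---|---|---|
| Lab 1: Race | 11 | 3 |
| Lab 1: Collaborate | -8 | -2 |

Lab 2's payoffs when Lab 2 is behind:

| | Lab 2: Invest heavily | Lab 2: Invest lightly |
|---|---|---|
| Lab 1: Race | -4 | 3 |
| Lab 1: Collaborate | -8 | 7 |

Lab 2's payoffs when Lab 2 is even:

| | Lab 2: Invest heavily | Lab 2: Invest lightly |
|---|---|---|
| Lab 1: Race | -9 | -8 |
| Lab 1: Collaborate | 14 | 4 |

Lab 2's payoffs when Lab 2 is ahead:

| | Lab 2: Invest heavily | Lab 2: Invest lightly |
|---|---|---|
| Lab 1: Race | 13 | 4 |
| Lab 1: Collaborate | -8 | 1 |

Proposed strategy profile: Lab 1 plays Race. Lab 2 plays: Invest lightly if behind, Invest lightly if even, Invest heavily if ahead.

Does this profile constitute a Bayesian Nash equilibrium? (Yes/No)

Lab 1 plays Race: E[Race] = 0.8·(3) + 0.05·(3) + 0.15·(11) = 4.2; E[Collaborate] = -2.9. Best-responding. ✓
Lab 2 (research lead behind), facing Race: Invest heavily gives -4, Invest lightly gives 3. Proposed Invest lightly is best. ✓
Lab 2 (research lead even), facing Race: Invest heavily gives -9, Invest lightly gives -8. Proposed Invest lightly is best. ✓
Lab 2 (research lead ahead), facing Race: Invest heavily gives 13, Invest lightly gives 4. Proposed Invest heavily is best. ✓

Yes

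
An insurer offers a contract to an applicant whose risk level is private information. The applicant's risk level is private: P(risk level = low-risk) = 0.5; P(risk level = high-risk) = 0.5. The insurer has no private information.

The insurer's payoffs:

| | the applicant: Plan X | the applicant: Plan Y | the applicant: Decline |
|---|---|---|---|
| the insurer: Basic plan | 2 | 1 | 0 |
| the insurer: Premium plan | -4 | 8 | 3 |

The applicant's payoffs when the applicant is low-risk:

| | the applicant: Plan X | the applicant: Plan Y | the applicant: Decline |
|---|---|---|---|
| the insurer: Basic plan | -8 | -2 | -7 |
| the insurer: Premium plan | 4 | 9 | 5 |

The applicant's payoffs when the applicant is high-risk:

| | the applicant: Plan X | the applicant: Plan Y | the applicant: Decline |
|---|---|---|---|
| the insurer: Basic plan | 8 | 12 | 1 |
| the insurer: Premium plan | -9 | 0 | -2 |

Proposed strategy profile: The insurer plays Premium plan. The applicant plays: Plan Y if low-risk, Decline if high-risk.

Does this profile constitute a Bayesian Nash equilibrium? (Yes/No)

A profile is a BNE iff every type of every player is best-responding given beliefs about the other side.
The insurer plays Premium plan: E[Premium plan] = 0.5·(8) + 0.5·(3) = 5.5; E[Basic plan] = 0.5. Best-responding. ✓
The applicant (risk level low-risk), facing Premium plan: Plan X gives 4, Plan Y gives 9, Decline gives 5. Proposed Plan Y is best. ✓
The applicant (risk level high-risk), facing Premium plan: Plan X gives -9, Plan Y gives 0, Decline gives -2. Proposed Decline is not best — profitable deviation exists. ✗

No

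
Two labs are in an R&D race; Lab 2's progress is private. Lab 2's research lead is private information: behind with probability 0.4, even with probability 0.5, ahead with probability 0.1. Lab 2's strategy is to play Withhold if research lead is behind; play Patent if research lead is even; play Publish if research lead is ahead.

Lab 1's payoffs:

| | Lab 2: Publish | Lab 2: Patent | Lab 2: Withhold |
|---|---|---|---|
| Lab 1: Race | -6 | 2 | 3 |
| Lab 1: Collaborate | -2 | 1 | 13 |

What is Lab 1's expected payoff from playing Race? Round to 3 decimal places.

E[Race] = 0.4·3 + 0.5·2 + 0.1·(-6) = 1.2 + 1 + (-0.6) = 1.6

1.600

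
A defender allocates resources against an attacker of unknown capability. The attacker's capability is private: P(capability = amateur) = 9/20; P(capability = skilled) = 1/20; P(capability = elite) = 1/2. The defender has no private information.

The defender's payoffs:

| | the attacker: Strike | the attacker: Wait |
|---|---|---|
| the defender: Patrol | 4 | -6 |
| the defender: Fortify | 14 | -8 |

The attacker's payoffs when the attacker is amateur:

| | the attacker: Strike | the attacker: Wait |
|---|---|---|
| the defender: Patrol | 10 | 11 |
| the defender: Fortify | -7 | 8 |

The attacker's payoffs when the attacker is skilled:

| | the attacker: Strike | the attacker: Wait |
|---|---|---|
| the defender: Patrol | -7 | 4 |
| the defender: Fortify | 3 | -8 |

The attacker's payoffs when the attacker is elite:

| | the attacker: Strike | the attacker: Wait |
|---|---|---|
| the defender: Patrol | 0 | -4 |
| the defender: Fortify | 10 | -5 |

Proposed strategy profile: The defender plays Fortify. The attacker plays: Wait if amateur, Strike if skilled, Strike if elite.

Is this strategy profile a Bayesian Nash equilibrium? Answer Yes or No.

The defender plays Fortify: E[Fortify] = 9/20·(-8) + 1/20·(14) + 1/2·(14) = 41/10; E[Patrol] = -1/2. Best-responding. ✓
The attacker (capability amateur), facing Fortify: Strike gives -7, Wait gives 8. Proposed Wait is best. ✓
The attacker (capability skilled), facing Fortify: Strike gives 3, Wait gives -8. Proposed Strike is best. ✓
The attacker (capability elite), facing Fortify: Strike gives 10, Wait gives -5. Proposed Strike is best. ✓

Yes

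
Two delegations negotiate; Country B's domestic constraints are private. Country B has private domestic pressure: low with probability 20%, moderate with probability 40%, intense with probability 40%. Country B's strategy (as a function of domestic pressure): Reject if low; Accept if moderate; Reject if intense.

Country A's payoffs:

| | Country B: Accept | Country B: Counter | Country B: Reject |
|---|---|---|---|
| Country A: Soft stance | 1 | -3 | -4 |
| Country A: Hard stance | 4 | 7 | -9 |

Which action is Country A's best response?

Compute Country A's expected payoff for each action, taking the expectation over Country B's type.
E[Soft stance] = 0.2·(-4) + 0.4·(1) + 0.4·(-4) = -2
E[Hard stance] = 0.2·(-9) + 0.4·(4) + 0.4·(-9) = -3.8
Best response: Soft stance (-2 is the largest).

Soft stance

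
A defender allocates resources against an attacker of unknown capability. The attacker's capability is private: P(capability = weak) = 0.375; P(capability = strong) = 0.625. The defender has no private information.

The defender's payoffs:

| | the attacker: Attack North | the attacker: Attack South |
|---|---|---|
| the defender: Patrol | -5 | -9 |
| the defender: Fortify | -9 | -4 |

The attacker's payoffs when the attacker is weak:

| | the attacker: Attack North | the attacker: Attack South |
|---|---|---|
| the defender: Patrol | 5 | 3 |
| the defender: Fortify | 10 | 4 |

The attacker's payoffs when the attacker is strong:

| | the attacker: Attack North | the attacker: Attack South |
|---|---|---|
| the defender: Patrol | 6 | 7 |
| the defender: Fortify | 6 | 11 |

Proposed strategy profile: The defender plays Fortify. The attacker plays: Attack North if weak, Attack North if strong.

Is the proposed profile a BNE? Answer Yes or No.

The defender plays Fortify: E[Fortify] = 0.375·(-9) + 0.625·(-9) = -9; E[Patrol] = -5. Not best-responding. ✗
The attacker (capability weak), facing Fortify: Attack North gives 10, Attack South gives 4. Proposed Attack North is best. ✓
The attacker (capability strong), facing Fortify: Attack North gives 6, Attack South gives 11. Proposed Attack North is not best — profitable deviation exists. ✗

No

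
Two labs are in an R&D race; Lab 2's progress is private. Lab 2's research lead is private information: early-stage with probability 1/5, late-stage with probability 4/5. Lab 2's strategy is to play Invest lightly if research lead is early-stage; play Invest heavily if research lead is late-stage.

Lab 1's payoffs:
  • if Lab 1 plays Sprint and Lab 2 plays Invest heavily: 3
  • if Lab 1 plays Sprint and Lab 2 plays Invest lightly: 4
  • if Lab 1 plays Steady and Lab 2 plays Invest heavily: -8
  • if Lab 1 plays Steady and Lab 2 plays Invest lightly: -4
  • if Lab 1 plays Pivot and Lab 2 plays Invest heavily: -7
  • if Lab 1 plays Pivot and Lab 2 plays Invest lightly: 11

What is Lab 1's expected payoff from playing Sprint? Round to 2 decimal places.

E[Sprint] = 1/5·4 + 4/5·3 = 4/5 + 12/5 = 16/5

3.20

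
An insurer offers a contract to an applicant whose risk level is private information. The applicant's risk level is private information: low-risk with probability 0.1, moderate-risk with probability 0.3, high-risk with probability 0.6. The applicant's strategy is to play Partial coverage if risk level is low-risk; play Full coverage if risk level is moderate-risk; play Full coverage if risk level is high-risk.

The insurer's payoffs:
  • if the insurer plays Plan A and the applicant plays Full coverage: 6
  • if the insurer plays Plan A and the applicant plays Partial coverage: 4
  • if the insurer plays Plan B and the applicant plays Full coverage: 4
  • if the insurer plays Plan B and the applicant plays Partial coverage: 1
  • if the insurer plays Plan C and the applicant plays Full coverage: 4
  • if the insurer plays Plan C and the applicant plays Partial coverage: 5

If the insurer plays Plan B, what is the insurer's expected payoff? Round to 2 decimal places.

E[Plan B] = 0.1·1 + 0.3·4 + 0.6·4 = 0.1 + 1.2 + 2.4 = 3.7

3.70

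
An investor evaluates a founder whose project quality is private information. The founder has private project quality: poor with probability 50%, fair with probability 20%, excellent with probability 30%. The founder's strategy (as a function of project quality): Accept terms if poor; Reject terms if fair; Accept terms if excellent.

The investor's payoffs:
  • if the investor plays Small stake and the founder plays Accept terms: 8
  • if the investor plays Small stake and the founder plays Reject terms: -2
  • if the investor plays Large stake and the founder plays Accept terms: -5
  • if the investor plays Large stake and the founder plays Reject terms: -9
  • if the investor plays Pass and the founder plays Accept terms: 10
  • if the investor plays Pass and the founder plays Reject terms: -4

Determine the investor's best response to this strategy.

E[Small stake] = 0.5·(8) + 0.2·(-2) + 0.3·(8) = 6
E[Large stake] = 0.5·(-5) + 0.2·(-9) + 0.3·(-5) = -5.8
E[Pass] = 0.5·(10) + 0.2·(-4) + 0.3·(10) = 7.2
Best response: Pass (7.2 is the largest).

Pass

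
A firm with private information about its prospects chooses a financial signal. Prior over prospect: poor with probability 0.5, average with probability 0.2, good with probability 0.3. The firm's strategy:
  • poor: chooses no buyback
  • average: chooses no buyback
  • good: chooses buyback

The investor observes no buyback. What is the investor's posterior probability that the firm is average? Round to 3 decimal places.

Apply Bayes' rule using the sender's strategy as the likelihood.
P(no buyback) = 0.5·1 + 0.2·1 + 0.3·0 = 0.7
P(average | no buyback) = (0.2·1) / 0.7 = 0.2 / 0.7 = 0.285714

0.286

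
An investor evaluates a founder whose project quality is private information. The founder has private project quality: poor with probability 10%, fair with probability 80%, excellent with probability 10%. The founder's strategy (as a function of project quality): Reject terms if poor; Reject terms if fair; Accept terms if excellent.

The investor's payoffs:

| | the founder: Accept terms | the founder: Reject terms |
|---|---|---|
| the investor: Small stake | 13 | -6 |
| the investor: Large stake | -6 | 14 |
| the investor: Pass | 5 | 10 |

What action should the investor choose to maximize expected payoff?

E[Small stake] = 0.1·(-6) + 0.8·(-6) + 0.1·(13) = -4.1
E[Large stake] = 0.1·(14) + 0.8·(14) + 0.1·(-6) = 12
E[Pass] = 0.1·(10) + 0.8·(10) + 0.1·(5) = 9.5
Best response: Large stake (12 is the largest).

Large stake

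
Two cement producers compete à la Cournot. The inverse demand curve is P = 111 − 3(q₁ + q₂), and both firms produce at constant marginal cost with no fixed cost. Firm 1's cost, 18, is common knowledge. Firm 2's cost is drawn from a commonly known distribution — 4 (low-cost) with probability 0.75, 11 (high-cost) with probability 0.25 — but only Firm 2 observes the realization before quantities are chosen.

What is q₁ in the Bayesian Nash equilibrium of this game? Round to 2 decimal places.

8.97

Firm 2 with cost c maximizes (111 − 3(q₁+q₂) − c)·q₂, giving q₂(c) = (111 − c − 3q₁)/6.
E[c₂] = 0.75·4 + 0.25·11 = 5.75
Firm 1's FOC against E[q₂] yields q₁ = (111 − 2·18 + E[c₂])/9 = (111 − 36 + 5.75)/9 = 8.97222.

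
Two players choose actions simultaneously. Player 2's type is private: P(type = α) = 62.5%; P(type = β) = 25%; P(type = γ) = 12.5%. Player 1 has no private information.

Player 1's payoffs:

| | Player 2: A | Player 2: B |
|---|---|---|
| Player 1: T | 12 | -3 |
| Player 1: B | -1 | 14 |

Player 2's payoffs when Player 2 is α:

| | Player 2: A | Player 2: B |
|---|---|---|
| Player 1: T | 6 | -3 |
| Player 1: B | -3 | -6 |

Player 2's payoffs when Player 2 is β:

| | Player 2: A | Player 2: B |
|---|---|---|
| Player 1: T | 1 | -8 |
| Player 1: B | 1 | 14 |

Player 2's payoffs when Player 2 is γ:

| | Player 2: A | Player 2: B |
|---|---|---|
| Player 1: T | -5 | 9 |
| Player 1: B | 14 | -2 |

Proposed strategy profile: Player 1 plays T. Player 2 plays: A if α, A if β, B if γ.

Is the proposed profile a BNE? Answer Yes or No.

Player 1 plays T: E[T] = 0.625·(12) + 0.25·(12) + 0.125·(-3) = 10.125; E[B] = 0.875. Best-responding. ✓
Player 2 (type α), facing T: A gives 6, B gives -3. Proposed A is best. ✓
Player 2 (type β), facing T: A gives 1, B gives -8. Proposed A is best. ✓
Player 2 (type γ), facing T: A gives -5, B gives 9. Proposed B is best. ✓

Yes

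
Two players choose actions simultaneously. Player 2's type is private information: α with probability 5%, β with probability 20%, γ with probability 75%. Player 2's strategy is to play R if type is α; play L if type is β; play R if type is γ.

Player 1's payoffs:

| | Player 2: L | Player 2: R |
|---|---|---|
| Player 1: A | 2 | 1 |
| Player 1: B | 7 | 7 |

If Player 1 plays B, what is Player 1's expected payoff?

E[B] = 0.05·7 + 0.2·7 + 0.75·7 = 0.35 + 1.4 + 5.25 = 7

7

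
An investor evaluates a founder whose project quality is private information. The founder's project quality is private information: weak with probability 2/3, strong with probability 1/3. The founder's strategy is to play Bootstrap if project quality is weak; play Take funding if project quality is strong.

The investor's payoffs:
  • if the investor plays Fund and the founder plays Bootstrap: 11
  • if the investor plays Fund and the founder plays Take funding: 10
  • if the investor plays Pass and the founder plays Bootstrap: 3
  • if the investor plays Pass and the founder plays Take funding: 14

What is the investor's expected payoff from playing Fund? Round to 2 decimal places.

E[Fund] = 2/3·11 + 1/3·10 = 22/3 + 10/3 = 32/3

10.67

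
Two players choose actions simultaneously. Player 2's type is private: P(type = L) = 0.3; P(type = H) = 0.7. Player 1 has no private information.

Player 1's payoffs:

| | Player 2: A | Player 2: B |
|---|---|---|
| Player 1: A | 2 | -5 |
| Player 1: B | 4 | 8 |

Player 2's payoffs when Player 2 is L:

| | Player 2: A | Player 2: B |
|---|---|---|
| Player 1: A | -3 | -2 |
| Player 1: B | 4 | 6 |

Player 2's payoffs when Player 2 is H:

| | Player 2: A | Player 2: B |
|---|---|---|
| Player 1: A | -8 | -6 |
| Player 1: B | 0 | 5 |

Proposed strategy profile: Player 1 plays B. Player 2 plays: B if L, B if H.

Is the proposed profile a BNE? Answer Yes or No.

A profile is a BNE iff every type of every player is best-responding given beliefs about the other side.
Player 1 plays B: E[B] = 0.3·(8) + 0.7·(8) = 8; E[A] = -5. Best-responding. ✓
Player 2 (type L), facing B: A gives 4, B gives 6. Proposed B is best. ✓
Player 2 (type H), facing B: A gives 0, B gives 5. Proposed B is best. ✓

Yes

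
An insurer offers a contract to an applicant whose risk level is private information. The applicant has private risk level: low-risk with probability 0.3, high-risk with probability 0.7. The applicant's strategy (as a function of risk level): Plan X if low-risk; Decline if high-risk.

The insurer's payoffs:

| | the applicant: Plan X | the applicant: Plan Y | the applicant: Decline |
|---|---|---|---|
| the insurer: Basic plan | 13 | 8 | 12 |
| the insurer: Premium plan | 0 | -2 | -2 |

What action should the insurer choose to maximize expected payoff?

E[Basic plan] = 0.3·(13) + 0.7·(12) = 12.3
E[Premium plan] = 0.3·(0) + 0.7·(-2) = -1.4
Best response: Basic plan (12.3 is the largest).

Basic plan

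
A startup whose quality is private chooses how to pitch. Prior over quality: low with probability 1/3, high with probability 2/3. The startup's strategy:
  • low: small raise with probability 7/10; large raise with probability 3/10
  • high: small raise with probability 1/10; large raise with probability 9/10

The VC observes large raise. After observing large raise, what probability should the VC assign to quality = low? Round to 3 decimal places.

P(large raise) = (1/3)·(3/10) + (2/3)·(9/10) = 7/10
P(low | large raise) = ((1/3)·(3/10)) / (7/10) = (1/10) / (7/10) = 1/7

0.143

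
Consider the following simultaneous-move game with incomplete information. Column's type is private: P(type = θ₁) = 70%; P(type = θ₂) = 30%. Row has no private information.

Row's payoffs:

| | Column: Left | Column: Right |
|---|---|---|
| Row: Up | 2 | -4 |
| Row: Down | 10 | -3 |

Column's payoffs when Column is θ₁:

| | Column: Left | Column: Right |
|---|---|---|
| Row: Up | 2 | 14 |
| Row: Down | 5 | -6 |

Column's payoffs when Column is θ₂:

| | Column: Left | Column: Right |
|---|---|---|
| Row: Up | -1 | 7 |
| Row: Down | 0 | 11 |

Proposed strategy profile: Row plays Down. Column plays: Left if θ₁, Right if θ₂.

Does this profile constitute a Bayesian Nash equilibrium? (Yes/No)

Row plays Down: E[Down] = 0.7·(10) + 0.3·(-3) = 6.1; E[Up] = 0.2. Best-responding. ✓
Column (type θ₁), facing Down: Left gives 5, Right gives -6. Proposed Left is best. ✓
Column (type θ₂), facing Down: Left gives 0, Right gives 11. Proposed Right is best. ✓

Yes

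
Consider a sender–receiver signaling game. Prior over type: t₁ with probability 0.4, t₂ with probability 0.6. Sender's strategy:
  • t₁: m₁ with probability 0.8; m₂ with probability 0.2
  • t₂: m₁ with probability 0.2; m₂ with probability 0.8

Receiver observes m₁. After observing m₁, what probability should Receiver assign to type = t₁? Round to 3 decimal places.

0.727

Apply Bayes' rule using the sender's strategy as the likelihood.
P(m₁) = 0.4·0.8 + 0.6·0.2 = 0.44
P(t₁ | m₁) = (0.4·0.8) / 0.44 = 0.32 / 0.44 = 0.727273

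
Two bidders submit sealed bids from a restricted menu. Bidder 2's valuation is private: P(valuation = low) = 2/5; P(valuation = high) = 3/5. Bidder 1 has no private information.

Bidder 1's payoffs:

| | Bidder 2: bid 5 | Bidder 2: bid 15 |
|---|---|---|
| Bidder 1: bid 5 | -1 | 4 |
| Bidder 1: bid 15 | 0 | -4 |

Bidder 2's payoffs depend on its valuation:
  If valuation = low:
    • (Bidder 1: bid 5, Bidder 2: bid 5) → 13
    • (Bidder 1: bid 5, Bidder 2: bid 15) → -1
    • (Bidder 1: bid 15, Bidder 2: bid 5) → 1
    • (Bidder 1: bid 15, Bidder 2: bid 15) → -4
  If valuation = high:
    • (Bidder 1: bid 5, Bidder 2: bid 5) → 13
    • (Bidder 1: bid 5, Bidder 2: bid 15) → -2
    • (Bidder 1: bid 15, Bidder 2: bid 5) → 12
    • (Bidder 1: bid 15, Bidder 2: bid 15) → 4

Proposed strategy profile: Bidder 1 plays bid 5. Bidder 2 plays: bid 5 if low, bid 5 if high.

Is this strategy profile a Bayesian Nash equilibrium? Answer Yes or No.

No

A profile is a BNE iff every type of every player is best-responding given beliefs about the other side.
Bidder 1 plays bid 5: E[bid 5] = 2/5·(-1) + 3/5·(-1) = -1; E[bid 15] = 0. Not best-responding. ✗
Bidder 2 (valuation low), facing bid 5: bid 5 gives 13, bid 15 gives -1. Proposed bid 5 is best. ✓
Bidder 2 (valuation high), facing bid 5: bid 5 gives 13, bid 15 gives -2. Proposed bid 5 is best. ✓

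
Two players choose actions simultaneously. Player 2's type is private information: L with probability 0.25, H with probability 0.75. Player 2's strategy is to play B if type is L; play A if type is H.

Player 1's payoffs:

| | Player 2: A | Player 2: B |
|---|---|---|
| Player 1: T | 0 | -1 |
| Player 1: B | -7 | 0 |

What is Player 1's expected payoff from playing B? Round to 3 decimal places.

Take the expectation over Player 2's type, weighting each type's action by its prior probability.
E[B] = 0.25·0 + 0.75·(-7) = 0 + (-5.25) = -5.25

-5.250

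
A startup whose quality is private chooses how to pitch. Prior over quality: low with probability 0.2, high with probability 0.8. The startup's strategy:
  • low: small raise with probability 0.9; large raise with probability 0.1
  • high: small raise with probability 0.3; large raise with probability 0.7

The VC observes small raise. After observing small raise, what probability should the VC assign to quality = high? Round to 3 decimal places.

0.571

P(small raise) = 0.2·0.9 + 0.8·0.3 = 0.42
P(high | small raise) = (0.8·0.3) / 0.42 = 0.24 / 0.42 = 0.571429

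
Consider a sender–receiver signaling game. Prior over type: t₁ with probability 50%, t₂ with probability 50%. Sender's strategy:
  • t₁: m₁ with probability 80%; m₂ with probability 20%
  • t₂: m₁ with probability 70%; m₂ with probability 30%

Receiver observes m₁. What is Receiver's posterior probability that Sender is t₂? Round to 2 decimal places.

P(m₁) = 0.5·0.8 + 0.5·0.7 = 0.75
P(t₂ | m₁) = (0.5·0.7) / 0.75 = 0.35 / 0.75 = 0.466667

0.47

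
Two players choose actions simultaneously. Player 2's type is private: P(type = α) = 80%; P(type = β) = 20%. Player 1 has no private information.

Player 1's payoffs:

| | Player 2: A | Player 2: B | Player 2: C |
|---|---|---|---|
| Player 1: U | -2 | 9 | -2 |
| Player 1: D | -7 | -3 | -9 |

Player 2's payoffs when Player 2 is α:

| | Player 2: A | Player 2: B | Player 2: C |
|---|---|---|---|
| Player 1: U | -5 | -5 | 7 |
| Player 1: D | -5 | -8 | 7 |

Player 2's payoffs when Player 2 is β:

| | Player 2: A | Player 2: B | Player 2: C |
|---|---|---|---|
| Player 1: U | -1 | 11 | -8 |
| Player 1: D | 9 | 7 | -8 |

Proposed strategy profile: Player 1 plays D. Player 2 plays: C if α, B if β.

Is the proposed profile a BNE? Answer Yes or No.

No

A profile is a BNE iff every type of every player is best-responding given beliefs about the other side.
Player 1 plays D: E[D] = 0.8·(-9) + 0.2·(-3) = -7.8; E[U] = 0.2. Not best-responding. ✗
Player 2 (type α), facing D: A gives -5, B gives -8, C gives 7. Proposed C is best. ✓
Player 2 (type β), facing D: A gives 9, B gives 7, C gives -8. Proposed B is not best — profitable deviation exists. ✗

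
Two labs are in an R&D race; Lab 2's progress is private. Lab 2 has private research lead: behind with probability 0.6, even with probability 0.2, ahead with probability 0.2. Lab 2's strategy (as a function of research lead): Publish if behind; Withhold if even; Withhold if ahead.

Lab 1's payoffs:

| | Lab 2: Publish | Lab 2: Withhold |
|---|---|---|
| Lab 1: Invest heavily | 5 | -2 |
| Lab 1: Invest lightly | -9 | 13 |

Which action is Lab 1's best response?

E[Invest heavily] = 0.6·(5) + 0.2·(-2) + 0.2·(-2) = 2.2
E[Invest lightly] = 0.6·(-9) + 0.2·(13) + 0.2·(13) = -0.2
Best response: Invest heavily (2.2 is the largest).

Invest heavily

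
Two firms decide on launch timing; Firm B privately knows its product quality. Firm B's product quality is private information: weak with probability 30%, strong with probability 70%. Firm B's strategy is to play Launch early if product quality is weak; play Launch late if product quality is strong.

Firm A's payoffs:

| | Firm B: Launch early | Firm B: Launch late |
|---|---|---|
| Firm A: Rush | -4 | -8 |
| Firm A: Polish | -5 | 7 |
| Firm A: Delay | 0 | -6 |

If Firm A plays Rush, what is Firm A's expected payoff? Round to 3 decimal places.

E[Rush] = 0.3·(-4) + 0.7·(-8) = (-1.2) + (-5.6) = -6.8

-6.800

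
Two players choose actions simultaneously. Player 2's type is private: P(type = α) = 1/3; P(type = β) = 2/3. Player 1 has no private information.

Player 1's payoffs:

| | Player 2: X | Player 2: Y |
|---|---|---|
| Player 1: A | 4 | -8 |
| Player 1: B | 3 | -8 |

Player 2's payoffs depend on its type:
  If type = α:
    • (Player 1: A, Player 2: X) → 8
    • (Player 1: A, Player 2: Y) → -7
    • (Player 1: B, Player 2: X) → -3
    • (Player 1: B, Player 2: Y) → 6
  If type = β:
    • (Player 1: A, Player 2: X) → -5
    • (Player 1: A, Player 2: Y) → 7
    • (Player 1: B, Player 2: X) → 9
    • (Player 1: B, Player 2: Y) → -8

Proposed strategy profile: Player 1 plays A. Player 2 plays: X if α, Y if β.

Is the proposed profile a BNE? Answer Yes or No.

Yes

A profile is a BNE iff every type of every player is best-responding given beliefs about the other side.
Player 1 plays A: E[A] = 1/3·(4) + 2/3·(-8) = -4; E[B] = -13/3. Best-responding. ✓
Player 2 (type α), facing A: X gives 8, Y gives -7. Proposed X is best. ✓
Player 2 (type β), facing A: X gives -5, Y gives 7. Proposed Y is best. ✓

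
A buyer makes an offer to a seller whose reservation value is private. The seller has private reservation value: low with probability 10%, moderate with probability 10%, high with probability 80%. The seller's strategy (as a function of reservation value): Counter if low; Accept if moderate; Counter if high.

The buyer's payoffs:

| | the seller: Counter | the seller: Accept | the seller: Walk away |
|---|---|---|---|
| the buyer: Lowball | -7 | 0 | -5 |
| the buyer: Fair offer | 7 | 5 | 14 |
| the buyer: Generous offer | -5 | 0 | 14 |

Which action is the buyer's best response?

E[Lowball] = 0.1·(-7) + 0.1·(0) + 0.8·(-7) = -6.3
E[Fair offer] = 0.1·(7) + 0.1·(5) + 0.8·(7) = 6.8
E[Generous offer] = 0.1·(-5) + 0.1·(0) + 0.8·(-5) = -4.5
Best response: Fair offer (6.8 is the largest).

Fair offer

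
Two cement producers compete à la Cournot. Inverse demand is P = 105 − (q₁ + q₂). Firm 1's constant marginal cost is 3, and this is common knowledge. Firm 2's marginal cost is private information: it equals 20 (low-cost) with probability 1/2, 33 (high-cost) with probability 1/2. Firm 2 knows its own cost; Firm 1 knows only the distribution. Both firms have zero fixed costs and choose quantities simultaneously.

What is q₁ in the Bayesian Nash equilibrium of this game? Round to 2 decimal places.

Type-c best response for Firm 2: q₂(c) = (105 − c)/2 − q₁/2.
Firm 1 maximizes expected profit; its first-order condition is 105 − 2q₁ − E[q₂] − 3 = 0.
Substituting E[q₂] and solving: E[c₂] = 26.5, so q₁ = (105 − 2·3 + 26.5)/3 = 41.8333.

41.83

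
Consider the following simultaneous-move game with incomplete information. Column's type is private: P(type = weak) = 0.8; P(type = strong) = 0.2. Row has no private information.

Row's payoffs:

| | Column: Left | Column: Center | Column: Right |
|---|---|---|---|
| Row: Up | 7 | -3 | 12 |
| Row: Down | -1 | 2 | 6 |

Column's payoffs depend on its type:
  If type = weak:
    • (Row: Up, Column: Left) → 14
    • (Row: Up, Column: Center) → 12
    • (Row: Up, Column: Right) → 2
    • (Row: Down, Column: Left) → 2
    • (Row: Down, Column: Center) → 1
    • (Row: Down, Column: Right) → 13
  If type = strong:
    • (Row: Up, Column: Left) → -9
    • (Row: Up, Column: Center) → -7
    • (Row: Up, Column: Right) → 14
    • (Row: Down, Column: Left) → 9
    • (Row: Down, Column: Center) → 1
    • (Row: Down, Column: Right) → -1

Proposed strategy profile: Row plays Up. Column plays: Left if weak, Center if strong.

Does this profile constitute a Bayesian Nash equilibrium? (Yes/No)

No

A profile is a BNE iff every type of every player is best-responding given beliefs about the other side.
Row plays Up: E[Up] = 0.8·(7) + 0.2·(-3) = 5; E[Down] = -0.4. Best-responding. ✓
Column (type weak), facing Up: Left gives 14, Center gives 12, Right gives 2. Proposed Left is best. ✓
Column (type strong), facing Up: Left gives -9, Center gives -7, Right gives 14. Proposed Center is not best — profitable deviation exists. ✗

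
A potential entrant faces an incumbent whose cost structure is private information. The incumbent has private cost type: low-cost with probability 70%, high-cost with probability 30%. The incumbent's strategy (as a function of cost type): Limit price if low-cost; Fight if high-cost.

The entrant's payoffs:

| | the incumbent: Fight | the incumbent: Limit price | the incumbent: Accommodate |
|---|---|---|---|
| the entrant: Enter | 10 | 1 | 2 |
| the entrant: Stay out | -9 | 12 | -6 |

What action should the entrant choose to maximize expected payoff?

Stay out

E[Enter] = 0.7·(1) + 0.3·(10) = 3.7
E[Stay out] = 0.7·(12) + 0.3·(-9) = 5.7
Best response: Stay out (5.7 is the largest).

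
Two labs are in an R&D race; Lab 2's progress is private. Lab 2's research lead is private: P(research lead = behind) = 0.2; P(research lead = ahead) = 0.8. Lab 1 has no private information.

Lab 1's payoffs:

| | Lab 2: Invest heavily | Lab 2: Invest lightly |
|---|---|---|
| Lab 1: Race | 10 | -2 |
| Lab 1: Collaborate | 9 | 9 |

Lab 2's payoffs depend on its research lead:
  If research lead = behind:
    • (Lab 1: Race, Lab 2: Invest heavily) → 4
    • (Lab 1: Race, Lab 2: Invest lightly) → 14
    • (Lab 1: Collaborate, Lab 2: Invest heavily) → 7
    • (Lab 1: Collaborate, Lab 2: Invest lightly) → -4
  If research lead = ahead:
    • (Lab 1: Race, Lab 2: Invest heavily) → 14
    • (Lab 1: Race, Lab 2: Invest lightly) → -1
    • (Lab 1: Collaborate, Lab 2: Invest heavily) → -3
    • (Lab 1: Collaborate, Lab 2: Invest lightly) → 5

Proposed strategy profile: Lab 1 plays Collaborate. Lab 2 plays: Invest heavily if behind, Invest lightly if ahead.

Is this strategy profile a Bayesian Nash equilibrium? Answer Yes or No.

Yes

A profile is a BNE iff every type of every player is best-responding given beliefs about the other side.
Lab 1 plays Collaborate: E[Collaborate] = 0.2·(9) + 0.8·(9) = 9; E[Race] = 0.4. Best-responding. ✓
Lab 2 (research lead behind), facing Collaborate: Invest heavily gives 7, Invest lightly gives -4. Proposed Invest heavily is best. ✓
Lab 2 (research lead ahead), facing Collaborate: Invest heavily gives -3, Invest lightly gives 5. Proposed Invest lightly is best. ✓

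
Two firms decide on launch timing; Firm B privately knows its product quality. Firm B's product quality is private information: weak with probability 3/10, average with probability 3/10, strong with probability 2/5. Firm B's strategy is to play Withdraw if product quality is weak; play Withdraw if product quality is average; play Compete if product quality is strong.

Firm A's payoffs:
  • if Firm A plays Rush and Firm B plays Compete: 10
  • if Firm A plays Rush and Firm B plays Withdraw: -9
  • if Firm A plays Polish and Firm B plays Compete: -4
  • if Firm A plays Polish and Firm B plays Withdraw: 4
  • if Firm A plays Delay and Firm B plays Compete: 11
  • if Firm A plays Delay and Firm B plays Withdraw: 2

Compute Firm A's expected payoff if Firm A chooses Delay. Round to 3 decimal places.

E[Delay] = 3/10·2 + 3/10·2 + 2/5·11 = 3/5 + 3/5 + 22/5 = 28/5

5.600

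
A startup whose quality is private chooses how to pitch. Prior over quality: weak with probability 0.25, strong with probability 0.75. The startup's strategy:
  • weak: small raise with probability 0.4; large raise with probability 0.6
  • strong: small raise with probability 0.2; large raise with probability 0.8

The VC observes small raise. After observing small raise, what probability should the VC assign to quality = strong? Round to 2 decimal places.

Apply Bayes' rule using the sender's strategy as the likelihood.
P(small raise) = 0.25·0.4 + 0.75·0.2 = 0.25
P(strong | small raise) = (0.75·0.2) / 0.25 = 0.15 / 0.25 = 0.6

0.60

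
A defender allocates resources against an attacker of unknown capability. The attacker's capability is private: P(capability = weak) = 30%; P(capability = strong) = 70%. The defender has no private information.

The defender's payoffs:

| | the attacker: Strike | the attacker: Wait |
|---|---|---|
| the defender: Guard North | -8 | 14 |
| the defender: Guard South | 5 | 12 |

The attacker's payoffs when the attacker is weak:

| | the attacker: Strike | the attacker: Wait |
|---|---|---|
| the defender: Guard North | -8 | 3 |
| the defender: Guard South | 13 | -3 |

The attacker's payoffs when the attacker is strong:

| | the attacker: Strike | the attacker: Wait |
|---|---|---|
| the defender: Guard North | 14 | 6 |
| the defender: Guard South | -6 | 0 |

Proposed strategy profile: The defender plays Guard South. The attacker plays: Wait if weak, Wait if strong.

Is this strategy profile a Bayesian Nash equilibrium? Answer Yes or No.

A profile is a BNE iff every type of every player is best-responding given beliefs about the other side.
The defender plays Guard South: E[Guard South] = 0.3·(12) + 0.7·(12) = 12; E[Guard North] = 14. Not best-responding. ✗
The attacker (capability weak), facing Guard South: Strike gives 13, Wait gives -3. Proposed Wait is not best — profitable deviation exists. ✗
The attacker (capability strong), facing Guard South: Strike gives -6, Wait gives 0. Proposed Wait is best. ✓

No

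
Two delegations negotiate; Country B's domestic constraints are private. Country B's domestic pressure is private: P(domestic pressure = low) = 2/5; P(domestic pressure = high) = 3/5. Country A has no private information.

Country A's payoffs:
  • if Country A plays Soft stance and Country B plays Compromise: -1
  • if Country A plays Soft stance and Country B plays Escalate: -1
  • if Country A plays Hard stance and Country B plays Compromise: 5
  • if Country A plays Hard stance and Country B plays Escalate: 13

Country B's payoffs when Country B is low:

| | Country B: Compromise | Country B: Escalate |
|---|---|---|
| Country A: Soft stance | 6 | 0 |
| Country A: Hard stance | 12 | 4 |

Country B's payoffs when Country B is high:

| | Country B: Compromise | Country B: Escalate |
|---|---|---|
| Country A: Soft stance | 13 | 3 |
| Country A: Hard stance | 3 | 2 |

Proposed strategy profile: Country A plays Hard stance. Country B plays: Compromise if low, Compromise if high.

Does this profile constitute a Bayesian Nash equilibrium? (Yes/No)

A profile is a BNE iff every type of every player is best-responding given beliefs about the other side.
Country A plays Hard stance: E[Hard stance] = 2/5·(5) + 3/5·(5) = 5; E[Soft stance] = -1. Best-responding. ✓
Country B (domestic pressure low), facing Hard stance: Compromise gives 12, Escalate gives 4. Proposed Compromise is best. ✓
Country B (domestic pressure high), facing Hard stance: Compromise gives 3, Escalate gives 2. Proposed Compromise is best. ✓

Yes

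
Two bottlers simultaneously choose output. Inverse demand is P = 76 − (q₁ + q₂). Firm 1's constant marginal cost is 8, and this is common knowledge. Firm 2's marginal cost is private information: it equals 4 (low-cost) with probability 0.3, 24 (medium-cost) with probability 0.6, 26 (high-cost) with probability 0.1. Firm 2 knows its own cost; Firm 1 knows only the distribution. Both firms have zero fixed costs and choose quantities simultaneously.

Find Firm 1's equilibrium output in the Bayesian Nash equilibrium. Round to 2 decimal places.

26.07

Type-c best response for Firm 2: q₂(c) = (76 − c)/2 − q₁/2.
Firm 1 maximizes expected profit; its first-order condition is 76 − 2q₁ − E[q₂] − 8 = 0.
Substituting E[q₂] and solving: E[c₂] = 18.2, so q₁ = (76 − 2·8 + 18.2)/3 = 26.0667.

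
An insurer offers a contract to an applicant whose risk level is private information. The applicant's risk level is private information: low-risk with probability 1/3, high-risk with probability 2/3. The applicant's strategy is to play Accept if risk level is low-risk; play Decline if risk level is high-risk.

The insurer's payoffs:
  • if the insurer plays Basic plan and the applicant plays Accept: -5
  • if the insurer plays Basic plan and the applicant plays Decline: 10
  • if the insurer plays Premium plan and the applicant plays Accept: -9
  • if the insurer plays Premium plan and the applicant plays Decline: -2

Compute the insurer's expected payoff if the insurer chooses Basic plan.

5

E[Basic plan] = 1/3·(-5) + 2/3·10 = (-5/3) + 20/3 = 5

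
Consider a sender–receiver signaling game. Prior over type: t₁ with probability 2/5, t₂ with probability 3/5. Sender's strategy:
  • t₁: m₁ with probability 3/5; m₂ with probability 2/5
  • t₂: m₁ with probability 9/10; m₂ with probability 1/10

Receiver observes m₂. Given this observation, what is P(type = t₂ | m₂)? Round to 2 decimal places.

P(m₂) = (2/5)·(2/5) + (3/5)·(1/10) = 11/50
P(t₂ | m₂) = ((3/5)·(1/10)) / (11/50) = (3/50) / (11/50) = 3/11

0.27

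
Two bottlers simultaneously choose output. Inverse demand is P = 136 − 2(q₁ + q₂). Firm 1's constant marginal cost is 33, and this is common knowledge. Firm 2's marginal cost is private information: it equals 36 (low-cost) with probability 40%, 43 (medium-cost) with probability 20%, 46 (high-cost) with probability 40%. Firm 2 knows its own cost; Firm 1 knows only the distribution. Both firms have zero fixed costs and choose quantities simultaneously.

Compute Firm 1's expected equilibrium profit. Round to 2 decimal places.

Type-c best response for Firm 2: q₂(c) = (136 − c)/4 − q₁/2.
Firm 1 maximizes expected profit; its first-order condition is 136 − 4q₁ − 2E[q₂] − 33 = 0.
Substituting E[q₂] and solving: E[c₂] = 41.4, so q₁ = (136 − 2·33 + 41.4)/6 = 18.5667.
E[P] = 136 − 2·(q₁ + E[q₂]) = 70.1333; Firm 1's expected profit = (E[P] − 33)·q₁ = (70.1333 − 33)·18.5667 = 689.442.

689.44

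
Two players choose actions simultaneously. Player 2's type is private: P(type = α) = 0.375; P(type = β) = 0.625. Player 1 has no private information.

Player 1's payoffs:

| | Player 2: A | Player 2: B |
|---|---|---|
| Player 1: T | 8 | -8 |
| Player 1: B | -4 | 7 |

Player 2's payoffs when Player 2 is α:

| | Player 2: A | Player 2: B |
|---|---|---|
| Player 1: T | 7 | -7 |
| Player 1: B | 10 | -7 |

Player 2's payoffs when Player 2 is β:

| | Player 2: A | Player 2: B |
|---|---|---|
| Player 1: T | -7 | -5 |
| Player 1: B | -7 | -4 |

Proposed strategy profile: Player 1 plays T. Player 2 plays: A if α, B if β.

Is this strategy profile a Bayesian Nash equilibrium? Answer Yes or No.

Player 1 plays T: E[T] = 0.375·(8) + 0.625·(-8) = -2; E[B] = 2.875. Not best-responding. ✗
Player 2 (type α), facing T: A gives 7, B gives -7. Proposed A is best. ✓
Player 2 (type β), facing T: A gives -7, B gives -5. Proposed B is best. ✓

No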